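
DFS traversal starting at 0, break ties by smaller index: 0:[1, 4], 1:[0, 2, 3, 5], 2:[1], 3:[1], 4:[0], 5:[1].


DFS stack-based: start with [0]
Visit order: [0, 1, 2, 3, 5, 4]


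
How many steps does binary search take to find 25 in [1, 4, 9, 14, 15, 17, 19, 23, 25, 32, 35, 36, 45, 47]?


Search for 25:
[0,13] mid=6 arr[6]=19
[7,13] mid=10 arr[10]=35
[7,9] mid=8 arr[8]=25
Total: 3 comparisons


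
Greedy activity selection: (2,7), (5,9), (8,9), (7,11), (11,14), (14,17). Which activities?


Greedy: pick earliest-ending, then skip overlaps.
Selected (4 activities): [(2, 7), (8, 9), (11, 14), (14, 17)]


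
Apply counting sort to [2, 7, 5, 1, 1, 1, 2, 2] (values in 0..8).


Count array: [0, 3, 3, 0, 0, 1, 0, 1, 0]
Reconstruct: [1, 1, 1, 2, 2, 2, 5, 7]


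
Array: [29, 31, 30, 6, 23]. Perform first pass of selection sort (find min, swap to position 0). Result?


After one pass: [6, 31, 30, 29, 23]


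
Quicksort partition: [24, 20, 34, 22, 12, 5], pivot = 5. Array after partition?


Elements <= 5 go left of pivot.
Result: [5, 20, 34, 22, 12, 24], pivot at index 0


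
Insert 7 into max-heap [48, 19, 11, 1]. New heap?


Append 7: [48, 19, 11, 1, 7]
Bubble up: no swaps needed
Result: [48, 19, 11, 1, 7]


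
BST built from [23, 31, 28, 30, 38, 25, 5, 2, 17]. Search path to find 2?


BST root = 23
Search for 2: compare at each node
Path: [23, 5, 2]


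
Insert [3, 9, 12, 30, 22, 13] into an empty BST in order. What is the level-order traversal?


Root = 3; build tree by BST insertion.
Level-Order traversal: [3, 9, 12, 30, 22, 13]


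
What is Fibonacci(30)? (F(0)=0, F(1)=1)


F(n)=F(n-1)+F(n-2)
...F(28)=317811, F(29)=514229, F(30)=832040


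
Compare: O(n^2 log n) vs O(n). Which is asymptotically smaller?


linear grows slower than n^2 log n
O(n) is asymptotically smaller; O(n^2 log n) grows faster


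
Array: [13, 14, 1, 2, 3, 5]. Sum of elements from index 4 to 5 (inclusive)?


Prefix sums: [0, 13, 27, 28, 30, 33, 38]
Sum[4..5] = prefix[6] - prefix[4] = 38 - 30 = 8


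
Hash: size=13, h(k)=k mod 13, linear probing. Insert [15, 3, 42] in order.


Insertions: 15->slot 2; 3->slot 3; 42->slot 4
Table: [None, None, 15, 3, 42, None, None, None, None, None, None, None, None]


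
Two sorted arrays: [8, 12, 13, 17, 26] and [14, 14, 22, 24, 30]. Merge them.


Compare heads, take smaller each step.
Merged: [8, 12, 13, 14, 14, 17, 22, 24, 26, 30]


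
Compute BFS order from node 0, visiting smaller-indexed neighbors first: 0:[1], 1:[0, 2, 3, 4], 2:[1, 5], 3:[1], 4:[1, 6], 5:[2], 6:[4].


BFS queue: start with [0]
Visit order: [0, 1, 2, 3, 4, 5, 6]


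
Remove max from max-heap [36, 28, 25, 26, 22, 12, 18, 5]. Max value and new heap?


Max = 36
Replace root with last, heapify down
Resulting heap: [28, 26, 25, 5, 22, 12, 18]


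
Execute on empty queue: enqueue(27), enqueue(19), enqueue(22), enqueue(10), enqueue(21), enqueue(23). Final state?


enqueue(27) -> [27]
enqueue(19) -> [27, 19]
enqueue(22) -> [27, 19, 22]
enqueue(10) -> [27, 19, 22, 10]
enqueue(21) -> [27, 19, 22, 10, 21]
enqueue(23) -> [27, 19, 22, 10, 21, 23]
Final queue (front to back): [27, 19, 22, 10, 21, 23]


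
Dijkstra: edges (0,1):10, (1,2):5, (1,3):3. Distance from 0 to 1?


Dijkstra from 0:
Distances: {0: 0, 1: 10, 2: 15, 3: 13}
Shortest distance to 1 = 10, path = [0, 1]


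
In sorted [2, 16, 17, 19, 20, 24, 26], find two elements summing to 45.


Two pointers: lo=0, hi=6
Found pair: (19, 26) summing to 45


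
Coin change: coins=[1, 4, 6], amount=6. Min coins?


dp[0]=0; dp[i]=1+min(dp[i-c] for c in coins)
...dp[1]=1, dp[2]=2, dp[3]=3, dp[4]=1, dp[5]=2, dp[6]=1
Minimum coins for 6 = 1


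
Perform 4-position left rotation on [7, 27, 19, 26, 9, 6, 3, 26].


Left rotate by 4: [9, 6, 3, 26, 7, 27, 19, 26]


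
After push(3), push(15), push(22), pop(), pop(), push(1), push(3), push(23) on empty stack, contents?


push(3) -> [3]
push(15) -> [3, 15]
push(22) -> [3, 15, 22]
pop() returns 22 -> [3, 15]
pop() returns 15 -> [3]
push(1) -> [3, 1]
push(3) -> [3, 1, 3]
push(23) -> [3, 1, 3, 23]
Final stack (bottom to top): [3, 1, 3, 23]


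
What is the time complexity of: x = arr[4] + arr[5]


Analysis: constant-time operation, no loop
Complexity: O(1)


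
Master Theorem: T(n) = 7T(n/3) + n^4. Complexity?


a=7, b=3, c=4. log_3(7)=1.771 < c=4. Case 3: O(n^c) = O(n^4)
Complexity: O(n^4)


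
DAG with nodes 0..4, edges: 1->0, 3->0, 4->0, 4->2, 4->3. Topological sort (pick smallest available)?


Kahn's algorithm, process smallest node first
Order: [1, 4, 2, 3, 0]


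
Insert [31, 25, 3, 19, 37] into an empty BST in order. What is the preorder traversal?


Root = 31; build tree by BST insertion.
Preorder traversal: [31, 25, 3, 19, 37]


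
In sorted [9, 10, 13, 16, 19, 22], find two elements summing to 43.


Two pointers: lo=0, hi=5
No pair sums to 43


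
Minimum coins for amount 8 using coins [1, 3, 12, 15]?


dp[0]=0; dp[i]=1+min(dp[i-c] for c in coins)
...dp[3]=1, dp[4]=2, dp[5]=3, dp[6]=2, dp[7]=3, dp[8]=4
Minimum coins for 8 = 4


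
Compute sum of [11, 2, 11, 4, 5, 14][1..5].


Prefix sums: [0, 11, 13, 24, 28, 33, 47]
Sum[1..5] = prefix[6] - prefix[1] = 47 - 11 = 36


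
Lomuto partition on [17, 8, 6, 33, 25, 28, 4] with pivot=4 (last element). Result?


Elements <= 4 go left of pivot.
Result: [4, 8, 6, 33, 25, 28, 17], pivot at index 0


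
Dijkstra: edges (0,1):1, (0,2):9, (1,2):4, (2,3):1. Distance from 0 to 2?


Dijkstra from 0:
Distances: {0: 0, 1: 1, 2: 5, 3: 6}
Shortest distance to 2 = 5, path = [0, 1, 2]


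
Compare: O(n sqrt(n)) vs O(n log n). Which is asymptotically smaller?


linearithmic grows slower than n^1.5
O(n log n) is asymptotically smaller; O(n sqrt(n)) grows faster


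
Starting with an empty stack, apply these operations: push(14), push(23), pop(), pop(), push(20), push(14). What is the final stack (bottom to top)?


push(14) -> [14]
push(23) -> [14, 23]
pop() returns 23 -> [14]
pop() returns 14 -> []
push(20) -> [20]
push(14) -> [20, 14]
Final stack (bottom to top): [20, 14]


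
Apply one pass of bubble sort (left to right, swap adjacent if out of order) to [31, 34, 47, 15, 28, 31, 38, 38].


After one pass: [31, 34, 15, 28, 31, 38, 38, 47]


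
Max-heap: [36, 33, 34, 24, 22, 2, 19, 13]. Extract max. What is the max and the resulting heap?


Max = 36
Replace root with last, heapify down
Resulting heap: [34, 33, 19, 24, 22, 2, 13]


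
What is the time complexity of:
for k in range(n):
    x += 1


Per nesting level: O(n) = O(n)
Complexity: O(n)


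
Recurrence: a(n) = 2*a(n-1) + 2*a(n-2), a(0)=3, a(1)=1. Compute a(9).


Build bottom-up:
...a(7)=1048, a(8)=2864, a(9)=2*2864+2*1048=7824


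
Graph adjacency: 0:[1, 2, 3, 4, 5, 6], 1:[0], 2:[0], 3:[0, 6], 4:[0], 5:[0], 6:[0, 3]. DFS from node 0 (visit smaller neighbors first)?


DFS stack-based: start with [0]
Visit order: [0, 1, 2, 3, 6, 4, 5]


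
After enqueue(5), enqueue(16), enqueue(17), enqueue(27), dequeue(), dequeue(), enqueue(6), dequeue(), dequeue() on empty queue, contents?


enqueue(5) -> [5]
enqueue(16) -> [5, 16]
enqueue(17) -> [5, 16, 17]
enqueue(27) -> [5, 16, 17, 27]
dequeue() returns 5 -> [16, 17, 27]
dequeue() returns 16 -> [17, 27]
enqueue(6) -> [17, 27, 6]
dequeue() returns 17 -> [27, 6]
dequeue() returns 27 -> [6]
Final queue (front to back): [6]


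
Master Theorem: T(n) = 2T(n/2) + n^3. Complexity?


a=2, b=2, c=3. log_2(2)=1 < c=3. Case 3: O(n^c) = O(n^3)
Complexity: O(n^3)


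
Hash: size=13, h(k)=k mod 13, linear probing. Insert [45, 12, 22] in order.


Insertions: 45->slot 6; 12->slot 12; 22->slot 9
Table: [None, None, None, None, None, None, 45, None, None, 22, None, None, 12]


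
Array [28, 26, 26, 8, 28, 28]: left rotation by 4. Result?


Left rotate by 4: [28, 28, 28, 26, 26, 8]


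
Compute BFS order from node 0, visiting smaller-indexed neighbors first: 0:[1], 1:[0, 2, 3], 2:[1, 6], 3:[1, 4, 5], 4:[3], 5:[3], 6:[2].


BFS queue: start with [0]
Visit order: [0, 1, 2, 3, 6, 4, 5]


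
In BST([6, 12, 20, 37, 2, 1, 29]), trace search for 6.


BST root = 6
Search for 6: compare at each node
Path: [6]


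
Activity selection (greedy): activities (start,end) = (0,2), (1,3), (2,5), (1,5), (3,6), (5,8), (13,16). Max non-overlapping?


Greedy: pick earliest-ending, then skip overlaps.
Selected (4 activities): [(0, 2), (2, 5), (5, 8), (13, 16)]


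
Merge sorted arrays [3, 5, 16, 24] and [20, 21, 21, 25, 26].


Compare heads, take smaller each step.
Merged: [3, 5, 16, 20, 21, 21, 24, 25, 26]


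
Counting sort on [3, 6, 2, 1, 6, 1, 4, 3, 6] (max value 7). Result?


Count array: [0, 2, 1, 2, 1, 0, 3, 0]
Reconstruct: [1, 1, 2, 3, 3, 4, 6, 6, 6]


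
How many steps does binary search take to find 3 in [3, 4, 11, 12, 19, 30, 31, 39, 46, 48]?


Search for 3:
[0,9] mid=4 arr[4]=19
[0,3] mid=1 arr[1]=4
[0,0] mid=0 arr[0]=3
Total: 3 comparisons


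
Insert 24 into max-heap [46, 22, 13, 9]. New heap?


Append 24: [46, 22, 13, 9, 24]
Bubble up: swap idx 4(24) with idx 1(22)
Result: [46, 24, 13, 9, 22]


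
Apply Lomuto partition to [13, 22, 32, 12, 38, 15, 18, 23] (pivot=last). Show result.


Elements <= 23 go left of pivot.
Result: [13, 22, 12, 15, 18, 23, 38, 32], pivot at index 5


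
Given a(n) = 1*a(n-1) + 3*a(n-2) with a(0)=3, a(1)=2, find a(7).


Build bottom-up:
...a(5)=101, a(6)=251, a(7)=1*251+3*101=554


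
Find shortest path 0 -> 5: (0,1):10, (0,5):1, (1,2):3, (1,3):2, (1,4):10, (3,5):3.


Dijkstra from 0:
Distances: {0: 0, 1: 6, 2: 9, 3: 4, 4: 16, 5: 1}
Shortest distance to 5 = 1, path = [0, 5]


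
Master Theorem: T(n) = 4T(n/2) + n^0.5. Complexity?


a=4, b=2, c=0.5. log_2(4)=2 > c=0.5. Case 1: O(n^log_b(a)) = O(n^2)
Complexity: O(n^2)


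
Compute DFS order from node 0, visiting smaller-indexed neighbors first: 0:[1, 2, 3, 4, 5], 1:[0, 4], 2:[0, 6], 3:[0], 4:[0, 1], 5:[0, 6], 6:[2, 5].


DFS stack-based: start with [0]
Visit order: [0, 1, 4, 2, 6, 5, 3]


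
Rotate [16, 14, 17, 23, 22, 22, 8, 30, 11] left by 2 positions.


Left rotate by 2: [17, 23, 22, 22, 8, 30, 11, 16, 14]


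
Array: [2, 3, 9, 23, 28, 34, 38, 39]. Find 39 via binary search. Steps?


Search for 39:
[0,7] mid=3 arr[3]=23
[4,7] mid=5 arr[5]=34
[6,7] mid=6 arr[6]=38
[7,7] mid=7 arr[7]=39
Total: 4 comparisons


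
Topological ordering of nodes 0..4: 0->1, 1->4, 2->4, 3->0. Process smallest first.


Kahn's algorithm, process smallest node first
Order: [2, 3, 0, 1, 4]


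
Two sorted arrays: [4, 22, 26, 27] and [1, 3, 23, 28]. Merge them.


Compare heads, take smaller each step.
Merged: [1, 3, 4, 22, 23, 26, 27, 28]


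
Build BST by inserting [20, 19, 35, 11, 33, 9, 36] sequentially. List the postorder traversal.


Root = 20; build tree by BST insertion.
Postorder traversal: [9, 11, 19, 33, 36, 35, 20]


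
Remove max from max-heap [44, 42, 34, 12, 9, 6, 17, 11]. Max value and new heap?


Max = 44
Replace root with last, heapify down
Resulting heap: [42, 12, 34, 11, 9, 6, 17]


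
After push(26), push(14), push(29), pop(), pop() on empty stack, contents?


push(26) -> [26]
push(14) -> [26, 14]
push(29) -> [26, 14, 29]
pop() returns 29 -> [26, 14]
pop() returns 14 -> [26]
Final stack (bottom to top): [26]


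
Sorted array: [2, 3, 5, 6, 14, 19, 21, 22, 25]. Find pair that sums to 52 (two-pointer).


Two pointers: lo=0, hi=8
No pair sums to 52


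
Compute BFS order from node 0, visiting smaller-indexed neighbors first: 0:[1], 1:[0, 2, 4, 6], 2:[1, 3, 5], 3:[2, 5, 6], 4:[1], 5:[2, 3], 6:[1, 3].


BFS queue: start with [0]
Visit order: [0, 1, 2, 4, 6, 3, 5]


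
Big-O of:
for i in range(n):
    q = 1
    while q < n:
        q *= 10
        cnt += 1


Per nesting level: O(n) * O(log n) = O(n log n)
Complexity: O(n log n)


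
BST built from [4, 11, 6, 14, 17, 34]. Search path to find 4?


BST root = 4
Search for 4: compare at each node
Path: [4]


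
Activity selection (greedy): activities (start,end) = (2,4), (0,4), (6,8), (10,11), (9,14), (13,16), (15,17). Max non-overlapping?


Greedy: pick earliest-ending, then skip overlaps.
Selected (4 activities): [(2, 4), (6, 8), (10, 11), (13, 16)]


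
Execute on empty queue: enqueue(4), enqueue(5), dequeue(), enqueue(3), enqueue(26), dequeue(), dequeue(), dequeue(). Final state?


enqueue(4) -> [4]
enqueue(5) -> [4, 5]
dequeue() returns 4 -> [5]
enqueue(3) -> [5, 3]
enqueue(26) -> [5, 3, 26]
dequeue() returns 5 -> [3, 26]
dequeue() returns 3 -> [26]
dequeue() returns 26 -> []
Final queue (front to back): []


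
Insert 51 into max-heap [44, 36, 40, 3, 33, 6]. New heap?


Append 51: [44, 36, 40, 3, 33, 6, 51]
Bubble up: swap idx 6(51) with idx 2(40); swap idx 2(51) with idx 0(44)
Result: [51, 36, 44, 3, 33, 6, 40]


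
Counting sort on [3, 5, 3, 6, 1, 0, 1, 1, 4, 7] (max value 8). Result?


Count array: [1, 3, 0, 2, 1, 1, 1, 1, 0]
Reconstruct: [0, 1, 1, 1, 3, 3, 4, 5, 6, 7]


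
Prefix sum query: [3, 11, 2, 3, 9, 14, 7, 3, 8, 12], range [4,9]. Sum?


Prefix sums: [0, 3, 14, 16, 19, 28, 42, 49, 52, 60, 72]
Sum[4..9] = prefix[10] - prefix[4] = 72 - 19 = 53


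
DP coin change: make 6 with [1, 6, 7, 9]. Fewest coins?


dp[0]=0; dp[i]=1+min(dp[i-c] for c in coins)
...dp[1]=1, dp[2]=2, dp[3]=3, dp[4]=4, dp[5]=5, dp[6]=1
Minimum coins for 6 = 1


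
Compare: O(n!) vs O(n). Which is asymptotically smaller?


linear grows slower than factorial
O(n) is asymptotically smaller; O(n!) grows faster


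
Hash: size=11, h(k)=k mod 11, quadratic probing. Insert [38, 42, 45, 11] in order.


Insertions: 38->slot 5; 42->slot 9; 45->slot 1; 11->slot 0
Table: [11, 45, None, None, None, 38, None, None, None, 42, None]


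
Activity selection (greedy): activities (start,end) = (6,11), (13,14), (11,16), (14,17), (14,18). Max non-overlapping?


Greedy: pick earliest-ending, then skip overlaps.
Selected (3 activities): [(6, 11), (13, 14), (14, 17)]


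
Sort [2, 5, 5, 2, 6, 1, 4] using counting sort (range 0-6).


Count array: [0, 1, 2, 0, 1, 2, 1]
Reconstruct: [1, 2, 2, 4, 5, 5, 6]


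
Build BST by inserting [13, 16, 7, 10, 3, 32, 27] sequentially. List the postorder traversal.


Root = 13; build tree by BST insertion.
Postorder traversal: [3, 10, 7, 27, 32, 16, 13]


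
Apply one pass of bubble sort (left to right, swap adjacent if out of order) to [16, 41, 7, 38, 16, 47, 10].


After one pass: [16, 7, 38, 16, 41, 10, 47]


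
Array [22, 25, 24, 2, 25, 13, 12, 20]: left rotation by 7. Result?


Left rotate by 7: [20, 22, 25, 24, 2, 25, 13, 12]


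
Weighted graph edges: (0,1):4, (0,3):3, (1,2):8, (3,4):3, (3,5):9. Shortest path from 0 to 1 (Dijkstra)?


Dijkstra from 0:
Distances: {0: 0, 1: 4, 2: 12, 3: 3, 4: 6, 5: 12}
Shortest distance to 1 = 4, path = [0, 1]


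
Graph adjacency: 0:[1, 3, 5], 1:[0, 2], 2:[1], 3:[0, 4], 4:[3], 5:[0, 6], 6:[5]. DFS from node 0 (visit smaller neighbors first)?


DFS stack-based: start with [0]
Visit order: [0, 1, 2, 3, 4, 5, 6]


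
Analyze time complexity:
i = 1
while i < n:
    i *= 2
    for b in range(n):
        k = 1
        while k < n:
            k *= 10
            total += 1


Per nesting level: O(log n) * O(n) * O(log n) = O(n (log n)^2)
Complexity: O(n (log n)^2)


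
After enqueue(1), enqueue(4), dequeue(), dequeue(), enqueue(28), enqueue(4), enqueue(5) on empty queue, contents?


enqueue(1) -> [1]
enqueue(4) -> [1, 4]
dequeue() returns 1 -> [4]
dequeue() returns 4 -> []
enqueue(28) -> [28]
enqueue(4) -> [28, 4]
enqueue(5) -> [28, 4, 5]
Final queue (front to back): [28, 4, 5]


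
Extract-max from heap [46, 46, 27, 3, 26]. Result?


Max = 46
Replace root with last, heapify down
Resulting heap: [46, 26, 27, 3]


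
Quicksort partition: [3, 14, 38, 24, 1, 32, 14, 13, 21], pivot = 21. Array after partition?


Elements <= 21 go left of pivot.
Result: [3, 14, 1, 14, 13, 21, 24, 38, 32], pivot at index 5


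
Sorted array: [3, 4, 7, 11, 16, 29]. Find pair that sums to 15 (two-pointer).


Two pointers: lo=0, hi=5
Found pair: (4, 11) summing to 15


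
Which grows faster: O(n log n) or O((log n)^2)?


polylogarithmic grows slower than linearithmic
O((log n)^2) is asymptotically smaller; O(n log n) grows faster


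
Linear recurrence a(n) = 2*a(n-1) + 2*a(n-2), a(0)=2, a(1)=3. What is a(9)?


Build bottom-up:
...a(7)=1464, a(8)=4000, a(9)=2*4000+2*1464=10928


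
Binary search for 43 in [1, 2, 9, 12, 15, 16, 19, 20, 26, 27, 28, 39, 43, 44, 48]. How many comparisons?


Search for 43:
[0,14] mid=7 arr[7]=20
[8,14] mid=11 arr[11]=39
[12,14] mid=13 arr[13]=44
[12,12] mid=12 arr[12]=43
Total: 4 comparisons


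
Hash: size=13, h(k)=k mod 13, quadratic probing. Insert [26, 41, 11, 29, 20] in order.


Insertions: 26->slot 0; 41->slot 2; 11->slot 11; 29->slot 3; 20->slot 7
Table: [26, None, 41, 29, None, None, None, 20, None, None, None, 11, None]


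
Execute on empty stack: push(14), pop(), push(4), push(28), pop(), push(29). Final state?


push(14) -> [14]
pop() returns 14 -> []
push(4) -> [4]
push(28) -> [4, 28]
pop() returns 28 -> [4]
push(29) -> [4, 29]
Final stack (bottom to top): [4, 29]


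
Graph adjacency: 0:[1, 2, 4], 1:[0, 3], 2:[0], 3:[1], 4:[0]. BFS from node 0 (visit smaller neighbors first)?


BFS queue: start with [0]
Visit order: [0, 1, 2, 4, 3]


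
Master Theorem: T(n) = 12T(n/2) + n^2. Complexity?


a=12, b=2, c=2. log_2(12)=3.585 > c=2. Case 1: O(n^log_b(a)) = O(n^3.585)
Complexity: O(n^3.585)


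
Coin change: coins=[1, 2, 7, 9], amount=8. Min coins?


dp[0]=0; dp[i]=1+min(dp[i-c] for c in coins)
...dp[3]=2, dp[4]=2, dp[5]=3, dp[6]=3, dp[7]=1, dp[8]=2
Minimum coins for 8 = 2


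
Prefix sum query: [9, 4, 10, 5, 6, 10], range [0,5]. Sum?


Prefix sums: [0, 9, 13, 23, 28, 34, 44]
Sum[0..5] = prefix[6] - prefix[0] = 44 - 0 = 44


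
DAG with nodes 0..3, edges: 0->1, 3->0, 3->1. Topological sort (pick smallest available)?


Kahn's algorithm, process smallest node first
Order: [2, 3, 0, 1]


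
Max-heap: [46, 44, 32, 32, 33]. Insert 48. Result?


Append 48: [46, 44, 32, 32, 33, 48]
Bubble up: swap idx 5(48) with idx 2(32); swap idx 2(48) with idx 0(46)
Result: [48, 44, 46, 32, 33, 32]


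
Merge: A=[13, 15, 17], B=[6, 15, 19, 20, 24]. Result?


Compare heads, take smaller each step.
Merged: [6, 13, 15, 15, 17, 19, 20, 24]


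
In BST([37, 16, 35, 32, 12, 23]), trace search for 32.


BST root = 37
Search for 32: compare at each node
Path: [37, 16, 35, 32]


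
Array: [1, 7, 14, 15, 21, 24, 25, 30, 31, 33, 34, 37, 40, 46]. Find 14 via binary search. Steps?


Search for 14:
[0,13] mid=6 arr[6]=25
[0,5] mid=2 arr[2]=14
Total: 2 comparisons


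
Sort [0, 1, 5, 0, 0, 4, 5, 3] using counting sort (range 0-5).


Count array: [3, 1, 0, 1, 1, 2]
Reconstruct: [0, 0, 0, 1, 3, 4, 5, 5]


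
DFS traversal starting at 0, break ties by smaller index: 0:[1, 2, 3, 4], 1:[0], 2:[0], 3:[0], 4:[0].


DFS stack-based: start with [0]
Visit order: [0, 1, 2, 3, 4]


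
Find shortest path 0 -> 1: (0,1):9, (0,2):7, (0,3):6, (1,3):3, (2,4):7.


Dijkstra from 0:
Distances: {0: 0, 1: 9, 2: 7, 3: 6, 4: 14}
Shortest distance to 1 = 9, path = [0, 1]


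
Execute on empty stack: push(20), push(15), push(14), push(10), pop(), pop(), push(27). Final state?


push(20) -> [20]
push(15) -> [20, 15]
push(14) -> [20, 15, 14]
push(10) -> [20, 15, 14, 10]
pop() returns 10 -> [20, 15, 14]
pop() returns 14 -> [20, 15]
push(27) -> [20, 15, 27]
Final stack (bottom to top): [20, 15, 27]


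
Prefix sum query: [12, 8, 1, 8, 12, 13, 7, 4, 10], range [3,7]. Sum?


Prefix sums: [0, 12, 20, 21, 29, 41, 54, 61, 65, 75]
Sum[3..7] = prefix[8] - prefix[3] = 65 - 21 = 44


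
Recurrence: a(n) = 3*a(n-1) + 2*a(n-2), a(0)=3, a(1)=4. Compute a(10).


Build bottom-up:
...a(8)=35694, a(9)=127126, a(10)=3*127126+2*35694=452766


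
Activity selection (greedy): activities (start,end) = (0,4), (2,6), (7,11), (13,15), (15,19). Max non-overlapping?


Greedy: pick earliest-ending, then skip overlaps.
Selected (4 activities): [(0, 4), (7, 11), (13, 15), (15, 19)]


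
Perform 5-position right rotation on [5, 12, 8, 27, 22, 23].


Right rotate by 5: [12, 8, 27, 22, 23, 5]


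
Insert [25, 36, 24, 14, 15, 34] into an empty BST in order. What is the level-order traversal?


Root = 25; build tree by BST insertion.
Level-Order traversal: [25, 24, 36, 14, 34, 15]


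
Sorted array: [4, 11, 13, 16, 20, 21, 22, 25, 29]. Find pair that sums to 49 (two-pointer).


Two pointers: lo=0, hi=8
Found pair: (20, 29) summing to 49


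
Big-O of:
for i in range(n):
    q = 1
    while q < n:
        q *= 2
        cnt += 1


Per nesting level: O(n) * O(log n) = O(n log n)
Complexity: O(n log n)


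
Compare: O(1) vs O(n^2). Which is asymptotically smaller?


constant grows slower than quadratic
O(1) is asymptotically smaller; O(n^2) grows faster


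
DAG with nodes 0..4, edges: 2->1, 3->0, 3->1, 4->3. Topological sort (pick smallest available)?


Kahn's algorithm, process smallest node first
Order: [2, 4, 3, 0, 1]


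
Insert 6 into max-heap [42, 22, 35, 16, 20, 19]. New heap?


Append 6: [42, 22, 35, 16, 20, 19, 6]
Bubble up: no swaps needed
Result: [42, 22, 35, 16, 20, 19, 6]


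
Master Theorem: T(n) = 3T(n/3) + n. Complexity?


a=3, b=3, c=1. log_3(3)=1 = c=1. Case 2: O(n^c log n) = O(n log n)
Complexity: O(n log n)


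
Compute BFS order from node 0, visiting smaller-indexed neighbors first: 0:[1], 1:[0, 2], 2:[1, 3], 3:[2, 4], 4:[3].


BFS queue: start with [0]
Visit order: [0, 1, 2, 3, 4]


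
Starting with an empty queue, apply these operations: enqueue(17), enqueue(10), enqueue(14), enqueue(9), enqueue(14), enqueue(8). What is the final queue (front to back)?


enqueue(17) -> [17]
enqueue(10) -> [17, 10]
enqueue(14) -> [17, 10, 14]
enqueue(9) -> [17, 10, 14, 9]
enqueue(14) -> [17, 10, 14, 9, 14]
enqueue(8) -> [17, 10, 14, 9, 14, 8]
Final queue (front to back): [17, 10, 14, 9, 14, 8]


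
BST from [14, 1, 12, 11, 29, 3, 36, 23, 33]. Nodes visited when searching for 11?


BST root = 14
Search for 11: compare at each node
Path: [14, 1, 12, 11]


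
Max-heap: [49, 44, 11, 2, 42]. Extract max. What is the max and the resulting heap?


Max = 49
Replace root with last, heapify down
Resulting heap: [44, 42, 11, 2]


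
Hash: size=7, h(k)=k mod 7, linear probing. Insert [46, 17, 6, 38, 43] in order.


Insertions: 46->slot 4; 17->slot 3; 6->slot 6; 38->slot 5; 43->slot 1
Table: [None, 43, None, 17, 46, 38, 6]


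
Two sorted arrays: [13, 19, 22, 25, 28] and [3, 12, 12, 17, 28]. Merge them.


Compare heads, take smaller each step.
Merged: [3, 12, 12, 13, 17, 19, 22, 25, 28, 28]


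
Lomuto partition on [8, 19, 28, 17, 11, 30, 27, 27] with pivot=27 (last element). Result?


Elements <= 27 go left of pivot.
Result: [8, 19, 17, 11, 27, 27, 28, 30], pivot at index 5


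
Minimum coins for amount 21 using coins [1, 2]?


dp[0]=0; dp[i]=1+min(dp[i-c] for c in coins)
...dp[16]=8, dp[17]=9, dp[18]=9, dp[19]=10, dp[20]=10, dp[21]=11
Minimum coins for 21 = 11


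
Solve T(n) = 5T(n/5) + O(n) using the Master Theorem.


a=5, b=5, c=1. log_5(5)=1 = c=1. Case 2: O(n^c log n) = O(n log n)
Complexity: O(n log n)


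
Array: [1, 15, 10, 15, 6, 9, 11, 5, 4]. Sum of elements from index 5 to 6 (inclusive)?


Prefix sums: [0, 1, 16, 26, 41, 47, 56, 67, 72, 76]
Sum[5..6] = prefix[7] - prefix[5] = 67 - 47 = 20


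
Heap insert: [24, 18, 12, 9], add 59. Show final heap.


Append 59: [24, 18, 12, 9, 59]
Bubble up: swap idx 4(59) with idx 1(18); swap idx 1(59) with idx 0(24)
Result: [59, 24, 12, 9, 18]


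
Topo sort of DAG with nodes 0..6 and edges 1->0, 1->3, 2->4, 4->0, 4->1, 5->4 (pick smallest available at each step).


Kahn's algorithm, process smallest node first
Order: [2, 5, 4, 1, 0, 3, 6]


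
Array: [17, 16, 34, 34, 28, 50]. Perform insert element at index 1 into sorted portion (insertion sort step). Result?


After one pass: [16, 17, 34, 34, 28, 50]


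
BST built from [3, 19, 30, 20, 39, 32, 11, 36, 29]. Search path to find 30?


BST root = 3
Search for 30: compare at each node
Path: [3, 19, 30]


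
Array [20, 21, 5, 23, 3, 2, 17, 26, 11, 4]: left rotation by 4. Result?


Left rotate by 4: [3, 2, 17, 26, 11, 4, 20, 21, 5, 23]


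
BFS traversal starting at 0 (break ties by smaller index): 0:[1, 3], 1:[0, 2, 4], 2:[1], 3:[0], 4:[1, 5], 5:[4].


BFS queue: start with [0]
Visit order: [0, 1, 3, 2, 4, 5]


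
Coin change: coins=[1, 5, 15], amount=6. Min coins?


dp[0]=0; dp[i]=1+min(dp[i-c] for c in coins)
...dp[1]=1, dp[2]=2, dp[3]=3, dp[4]=4, dp[5]=1, dp[6]=2
Minimum coins for 6 = 2


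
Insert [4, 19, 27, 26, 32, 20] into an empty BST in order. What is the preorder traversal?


Root = 4; build tree by BST insertion.
Preorder traversal: [4, 19, 27, 26, 20, 32]


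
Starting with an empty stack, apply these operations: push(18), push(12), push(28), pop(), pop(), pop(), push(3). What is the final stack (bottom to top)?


push(18) -> [18]
push(12) -> [18, 12]
push(28) -> [18, 12, 28]
pop() returns 28 -> [18, 12]
pop() returns 12 -> [18]
pop() returns 18 -> []
push(3) -> [3]
Final stack (bottom to top): [3]


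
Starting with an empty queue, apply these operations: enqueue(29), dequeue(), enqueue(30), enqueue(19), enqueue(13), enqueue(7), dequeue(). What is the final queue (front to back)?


enqueue(29) -> [29]
dequeue() returns 29 -> []
enqueue(30) -> [30]
enqueue(19) -> [30, 19]
enqueue(13) -> [30, 19, 13]
enqueue(7) -> [30, 19, 13, 7]
dequeue() returns 30 -> [19, 13, 7]
Final queue (front to back): [19, 13, 7]


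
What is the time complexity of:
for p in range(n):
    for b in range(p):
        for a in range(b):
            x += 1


Per nesting level: O(n) * O(n) [triangular over p] * O(n) [triangular over b] = O(n^3)
Complexity: O(n^3)


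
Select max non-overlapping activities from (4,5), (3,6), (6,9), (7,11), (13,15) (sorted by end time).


Greedy: pick earliest-ending, then skip overlaps.
Selected (3 activities): [(4, 5), (6, 9), (13, 15)]


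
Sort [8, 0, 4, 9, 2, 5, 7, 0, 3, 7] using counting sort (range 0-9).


Count array: [2, 0, 1, 1, 1, 1, 0, 2, 1, 1]
Reconstruct: [0, 0, 2, 3, 4, 5, 7, 7, 8, 9]


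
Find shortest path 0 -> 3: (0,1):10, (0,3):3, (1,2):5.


Dijkstra from 0:
Distances: {0: 0, 1: 10, 2: 15, 3: 3}
Shortest distance to 3 = 3, path = [0, 3]


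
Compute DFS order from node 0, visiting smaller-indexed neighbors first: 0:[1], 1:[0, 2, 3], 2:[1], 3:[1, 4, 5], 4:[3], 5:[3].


DFS stack-based: start with [0]
Visit order: [0, 1, 2, 3, 4, 5]


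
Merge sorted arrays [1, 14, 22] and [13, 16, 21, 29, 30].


Compare heads, take smaller each step.
Merged: [1, 13, 14, 16, 21, 22, 29, 30]


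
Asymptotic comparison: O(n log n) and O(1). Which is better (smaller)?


constant grows slower than linearithmic
O(1) is asymptotically smaller; O(n log n) grows faster


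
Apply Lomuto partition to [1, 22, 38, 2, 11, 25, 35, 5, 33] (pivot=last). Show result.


Elements <= 33 go left of pivot.
Result: [1, 22, 2, 11, 25, 5, 33, 38, 35], pivot at index 6


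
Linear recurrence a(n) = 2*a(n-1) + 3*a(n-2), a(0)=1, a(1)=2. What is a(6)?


Build bottom-up:
...a(4)=61, a(5)=182, a(6)=2*182+3*61=547


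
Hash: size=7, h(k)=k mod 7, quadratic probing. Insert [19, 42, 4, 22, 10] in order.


Insertions: 19->slot 5; 42->slot 0; 4->slot 4; 22->slot 1; 10->slot 3
Table: [42, 22, None, 10, 4, 19, None]


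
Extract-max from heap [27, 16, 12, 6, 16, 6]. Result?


Max = 27
Replace root with last, heapify down
Resulting heap: [16, 16, 12, 6, 6]


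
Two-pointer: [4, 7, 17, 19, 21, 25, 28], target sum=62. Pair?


Two pointers: lo=0, hi=6
No pair sums to 62


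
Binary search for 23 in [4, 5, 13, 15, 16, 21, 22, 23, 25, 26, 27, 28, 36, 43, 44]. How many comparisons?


Search for 23:
[0,14] mid=7 arr[7]=23
Total: 1 comparisons


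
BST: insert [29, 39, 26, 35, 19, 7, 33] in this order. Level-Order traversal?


Root = 29; build tree by BST insertion.
Level-Order traversal: [29, 26, 39, 19, 35, 7, 33]


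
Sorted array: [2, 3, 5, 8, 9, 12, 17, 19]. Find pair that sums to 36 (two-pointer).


Two pointers: lo=0, hi=7
Found pair: (17, 19) summing to 36


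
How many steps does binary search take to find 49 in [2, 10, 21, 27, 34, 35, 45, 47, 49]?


Search for 49:
[0,8] mid=4 arr[4]=34
[5,8] mid=6 arr[6]=45
[7,8] mid=7 arr[7]=47
[8,8] mid=8 arr[8]=49
Total: 4 comparisons


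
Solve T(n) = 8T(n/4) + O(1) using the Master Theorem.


a=8, b=4, c=0. log_4(8)=1.5 > c=0. Case 1: O(n^log_b(a)) = O(n^1.500)
Complexity: O(n^1.500)


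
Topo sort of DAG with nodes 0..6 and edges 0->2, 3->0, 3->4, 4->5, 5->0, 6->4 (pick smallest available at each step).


Kahn's algorithm, process smallest node first
Order: [1, 3, 6, 4, 5, 0, 2]


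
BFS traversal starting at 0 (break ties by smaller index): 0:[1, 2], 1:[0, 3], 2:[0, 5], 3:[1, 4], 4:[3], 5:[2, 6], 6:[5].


BFS queue: start with [0]
Visit order: [0, 1, 2, 3, 5, 4, 6]


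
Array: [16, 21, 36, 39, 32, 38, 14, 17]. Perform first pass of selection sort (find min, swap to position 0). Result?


After one pass: [14, 21, 36, 39, 32, 38, 16, 17]


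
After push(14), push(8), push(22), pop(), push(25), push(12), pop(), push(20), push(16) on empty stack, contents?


push(14) -> [14]
push(8) -> [14, 8]
push(22) -> [14, 8, 22]
pop() returns 22 -> [14, 8]
push(25) -> [14, 8, 25]
push(12) -> [14, 8, 25, 12]
pop() returns 12 -> [14, 8, 25]
push(20) -> [14, 8, 25, 20]
push(16) -> [14, 8, 25, 20, 16]
Final stack (bottom to top): [14, 8, 25, 20, 16]


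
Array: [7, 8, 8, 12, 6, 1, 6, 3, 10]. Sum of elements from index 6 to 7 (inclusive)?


Prefix sums: [0, 7, 15, 23, 35, 41, 42, 48, 51, 61]
Sum[6..7] = prefix[8] - prefix[6] = 51 - 42 = 9


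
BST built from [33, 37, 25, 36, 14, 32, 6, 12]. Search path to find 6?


BST root = 33
Search for 6: compare at each node
Path: [33, 25, 14, 6]


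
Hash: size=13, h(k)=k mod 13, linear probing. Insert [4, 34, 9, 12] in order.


Insertions: 4->slot 4; 34->slot 8; 9->slot 9; 12->slot 12
Table: [None, None, None, None, 4, None, None, None, 34, 9, None, None, 12]


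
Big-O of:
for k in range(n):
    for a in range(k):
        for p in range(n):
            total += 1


Per nesting level: O(n) * O(n) [triangular over k] * O(n) = O(n^3)
Complexity: O(n^3)


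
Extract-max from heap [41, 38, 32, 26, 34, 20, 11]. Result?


Max = 41
Replace root with last, heapify down
Resulting heap: [38, 34, 32, 26, 11, 20]


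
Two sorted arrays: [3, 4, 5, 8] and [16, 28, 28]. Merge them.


Compare heads, take smaller each step.
Merged: [3, 4, 5, 8, 16, 28, 28]


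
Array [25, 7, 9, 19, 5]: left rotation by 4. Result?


Left rotate by 4: [5, 25, 7, 9, 19]


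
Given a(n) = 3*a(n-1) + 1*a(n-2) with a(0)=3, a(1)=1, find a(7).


Build bottom-up:
...a(5)=208, a(6)=687, a(7)=3*687+1*208=2269


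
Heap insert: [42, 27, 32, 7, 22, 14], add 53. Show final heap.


Append 53: [42, 27, 32, 7, 22, 14, 53]
Bubble up: swap idx 6(53) with idx 2(32); swap idx 2(53) with idx 0(42)
Result: [53, 27, 42, 7, 22, 14, 32]


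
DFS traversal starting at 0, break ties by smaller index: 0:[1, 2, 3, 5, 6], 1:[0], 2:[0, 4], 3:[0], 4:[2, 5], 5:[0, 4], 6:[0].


DFS stack-based: start with [0]
Visit order: [0, 1, 2, 4, 5, 3, 6]


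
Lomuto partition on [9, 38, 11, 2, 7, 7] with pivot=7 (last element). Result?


Elements <= 7 go left of pivot.
Result: [2, 7, 7, 9, 38, 11], pivot at index 2


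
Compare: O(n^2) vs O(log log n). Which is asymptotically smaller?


double-logarithmic grows slower than quadratic
O(log log n) is asymptotically smaller; O(n^2) grows faster


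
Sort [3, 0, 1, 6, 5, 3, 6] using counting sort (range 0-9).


Count array: [1, 1, 0, 2, 0, 1, 2, 0, 0, 0]
Reconstruct: [0, 1, 3, 3, 5, 6, 6]


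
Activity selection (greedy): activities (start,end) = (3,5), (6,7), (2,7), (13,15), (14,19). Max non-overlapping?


Greedy: pick earliest-ending, then skip overlaps.
Selected (3 activities): [(3, 5), (6, 7), (13, 15)]


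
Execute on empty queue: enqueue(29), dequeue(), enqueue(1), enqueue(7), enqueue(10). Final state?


enqueue(29) -> [29]
dequeue() returns 29 -> []
enqueue(1) -> [1]
enqueue(7) -> [1, 7]
enqueue(10) -> [1, 7, 10]
Final queue (front to back): [1, 7, 10]


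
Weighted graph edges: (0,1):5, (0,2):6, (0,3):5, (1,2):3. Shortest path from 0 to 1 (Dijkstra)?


Dijkstra from 0:
Distances: {0: 0, 1: 5, 2: 6, 3: 5}
Shortest distance to 1 = 5, path = [0, 1]


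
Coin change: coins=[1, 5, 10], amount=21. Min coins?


dp[0]=0; dp[i]=1+min(dp[i-c] for c in coins)
...dp[16]=3, dp[17]=4, dp[18]=5, dp[19]=6, dp[20]=2, dp[21]=3
Minimum coins for 21 = 3


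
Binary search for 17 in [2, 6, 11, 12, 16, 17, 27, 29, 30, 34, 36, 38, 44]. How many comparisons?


Search for 17:
[0,12] mid=6 arr[6]=27
[0,5] mid=2 arr[2]=11
[3,5] mid=4 arr[4]=16
[5,5] mid=5 arr[5]=17
Total: 4 comparisons


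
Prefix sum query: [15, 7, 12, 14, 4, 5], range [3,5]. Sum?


Prefix sums: [0, 15, 22, 34, 48, 52, 57]
Sum[3..5] = prefix[6] - prefix[3] = 57 - 34 = 23


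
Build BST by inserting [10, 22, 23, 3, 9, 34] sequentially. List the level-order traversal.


Root = 10; build tree by BST insertion.
Level-Order traversal: [10, 3, 22, 9, 23, 34]


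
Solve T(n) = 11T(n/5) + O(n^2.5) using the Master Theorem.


a=11, b=5, c=2.5. log_5(11)=1.490 < c=2.5. Case 3: O(n^c) = O(n^2.500)
Complexity: O(n^2.500)


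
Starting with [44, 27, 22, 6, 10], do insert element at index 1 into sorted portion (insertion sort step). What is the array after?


After one pass: [27, 44, 22, 6, 10]


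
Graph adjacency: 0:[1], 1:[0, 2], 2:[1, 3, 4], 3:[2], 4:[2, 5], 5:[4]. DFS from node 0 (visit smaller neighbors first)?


DFS stack-based: start with [0]
Visit order: [0, 1, 2, 3, 4, 5]


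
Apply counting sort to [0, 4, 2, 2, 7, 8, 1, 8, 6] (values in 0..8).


Count array: [1, 1, 2, 0, 1, 0, 1, 1, 2]
Reconstruct: [0, 1, 2, 2, 4, 6, 7, 8, 8]


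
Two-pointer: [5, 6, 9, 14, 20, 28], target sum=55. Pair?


Two pointers: lo=0, hi=5
No pair sums to 55


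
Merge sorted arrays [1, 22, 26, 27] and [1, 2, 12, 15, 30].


Compare heads, take smaller each step.
Merged: [1, 1, 2, 12, 15, 22, 26, 27, 30]


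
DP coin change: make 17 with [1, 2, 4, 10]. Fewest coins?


dp[0]=0; dp[i]=1+min(dp[i-c] for c in coins)
...dp[12]=2, dp[13]=3, dp[14]=2, dp[15]=3, dp[16]=3, dp[17]=4
Minimum coins for 17 = 4


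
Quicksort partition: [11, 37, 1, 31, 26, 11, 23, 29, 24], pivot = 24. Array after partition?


Elements <= 24 go left of pivot.
Result: [11, 1, 11, 23, 24, 37, 31, 29, 26], pivot at index 4


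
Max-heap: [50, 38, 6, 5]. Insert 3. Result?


Append 3: [50, 38, 6, 5, 3]
Bubble up: no swaps needed
Result: [50, 38, 6, 5, 3]


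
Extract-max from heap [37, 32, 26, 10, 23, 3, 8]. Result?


Max = 37
Replace root with last, heapify down
Resulting heap: [32, 23, 26, 10, 8, 3]


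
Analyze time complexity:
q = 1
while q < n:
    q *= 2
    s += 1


Per nesting level: O(log n) = O(log n)
Complexity: O(log n)


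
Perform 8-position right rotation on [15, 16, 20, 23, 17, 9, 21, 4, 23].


Right rotate by 8: [16, 20, 23, 17, 9, 21, 4, 23, 15]


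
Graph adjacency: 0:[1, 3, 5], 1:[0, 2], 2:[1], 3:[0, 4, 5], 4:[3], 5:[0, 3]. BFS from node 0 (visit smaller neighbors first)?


BFS queue: start with [0]
Visit order: [0, 1, 3, 5, 2, 4]


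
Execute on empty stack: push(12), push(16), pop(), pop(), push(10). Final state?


push(12) -> [12]
push(16) -> [12, 16]
pop() returns 16 -> [12]
pop() returns 12 -> []
push(10) -> [10]
Final stack (bottom to top): [10]


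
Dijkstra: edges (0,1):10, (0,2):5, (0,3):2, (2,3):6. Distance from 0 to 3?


Dijkstra from 0:
Distances: {0: 0, 1: 10, 2: 5, 3: 2}
Shortest distance to 3 = 2, path = [0, 3]


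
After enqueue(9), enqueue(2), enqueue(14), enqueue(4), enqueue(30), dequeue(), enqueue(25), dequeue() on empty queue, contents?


enqueue(9) -> [9]
enqueue(2) -> [9, 2]
enqueue(14) -> [9, 2, 14]
enqueue(4) -> [9, 2, 14, 4]
enqueue(30) -> [9, 2, 14, 4, 30]
dequeue() returns 9 -> [2, 14, 4, 30]
enqueue(25) -> [2, 14, 4, 30, 25]
dequeue() returns 2 -> [14, 4, 30, 25]
Final queue (front to back): [14, 4, 30, 25]


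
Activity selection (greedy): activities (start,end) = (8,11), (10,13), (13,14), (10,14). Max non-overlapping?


Greedy: pick earliest-ending, then skip overlaps.
Selected (2 activities): [(8, 11), (13, 14)]


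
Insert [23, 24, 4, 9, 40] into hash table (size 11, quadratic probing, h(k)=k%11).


Insertions: 23->slot 1; 24->slot 2; 4->slot 4; 9->slot 9; 40->slot 7
Table: [None, 23, 24, None, 4, None, None, 40, None, 9, None]


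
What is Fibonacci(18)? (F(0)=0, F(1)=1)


F(n)=F(n-1)+F(n-2)
...F(16)=987, F(17)=1597, F(18)=2584


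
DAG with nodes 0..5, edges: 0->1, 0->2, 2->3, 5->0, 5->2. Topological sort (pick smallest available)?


Kahn's algorithm, process smallest node first
Order: [4, 5, 0, 1, 2, 3]


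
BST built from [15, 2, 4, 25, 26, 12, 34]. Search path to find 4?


BST root = 15
Search for 4: compare at each node
Path: [15, 2, 4]


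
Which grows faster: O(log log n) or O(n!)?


double-logarithmic grows slower than factorial
O(log log n) is asymptotically smaller; O(n!) grows faster


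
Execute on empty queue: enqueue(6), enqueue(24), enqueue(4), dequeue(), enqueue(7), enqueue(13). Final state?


enqueue(6) -> [6]
enqueue(24) -> [6, 24]
enqueue(4) -> [6, 24, 4]
dequeue() returns 6 -> [24, 4]
enqueue(7) -> [24, 4, 7]
enqueue(13) -> [24, 4, 7, 13]
Final queue (front to back): [24, 4, 7, 13]


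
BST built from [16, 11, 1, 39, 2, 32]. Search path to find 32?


BST root = 16
Search for 32: compare at each node
Path: [16, 39, 32]


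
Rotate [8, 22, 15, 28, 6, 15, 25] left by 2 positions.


Left rotate by 2: [15, 28, 6, 15, 25, 8, 22]


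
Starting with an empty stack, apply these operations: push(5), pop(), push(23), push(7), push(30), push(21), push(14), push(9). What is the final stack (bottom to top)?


push(5) -> [5]
pop() returns 5 -> []
push(23) -> [23]
push(7) -> [23, 7]
push(30) -> [23, 7, 30]
push(21) -> [23, 7, 30, 21]
push(14) -> [23, 7, 30, 21, 14]
push(9) -> [23, 7, 30, 21, 14, 9]
Final stack (bottom to top): [23, 7, 30, 21, 14, 9]


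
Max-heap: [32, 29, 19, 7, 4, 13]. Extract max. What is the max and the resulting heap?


Max = 32
Replace root with last, heapify down
Resulting heap: [29, 13, 19, 7, 4]


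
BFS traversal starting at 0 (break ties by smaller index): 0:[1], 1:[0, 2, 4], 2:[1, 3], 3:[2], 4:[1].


BFS queue: start with [0]
Visit order: [0, 1, 2, 4, 3]


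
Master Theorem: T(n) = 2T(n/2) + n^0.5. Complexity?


a=2, b=2, c=0.5. log_2(2)=1 > c=0.5. Case 1: O(n^log_b(a)) = O(n)
Complexity: O(n)


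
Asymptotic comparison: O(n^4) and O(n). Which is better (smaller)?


linear grows slower than quartic
O(n) is asymptotically smaller; O(n^4) grows faster


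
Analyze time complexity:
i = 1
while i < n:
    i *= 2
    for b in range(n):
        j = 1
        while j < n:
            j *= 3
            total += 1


Per nesting level: O(log n) * O(n) * O(log n) = O(n (log n)^2)
Complexity: O(n (log n)^2)
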